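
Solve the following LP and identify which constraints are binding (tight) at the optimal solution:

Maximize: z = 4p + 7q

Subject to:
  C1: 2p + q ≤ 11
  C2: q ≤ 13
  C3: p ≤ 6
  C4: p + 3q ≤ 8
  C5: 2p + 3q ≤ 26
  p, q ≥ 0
Optimal: p = 5, q = 1
Slack at optimum:
  C1: slack = 0 (binding)
  C2: slack = 12
  C3: slack = 1
  C4: slack = 0 (binding)
  C5: slack = 13
  p ≥ 0: p = 5
  q ≥ 0: q = 1
Binding constraints: C1, C4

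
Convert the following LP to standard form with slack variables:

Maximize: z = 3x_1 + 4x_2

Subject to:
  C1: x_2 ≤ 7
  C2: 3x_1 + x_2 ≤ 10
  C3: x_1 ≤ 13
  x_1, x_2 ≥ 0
max z = 3x_1 + 4x_2

s.t.
  x_2 + s1 = 7
  3x_1 + x_2 + s2 = 10
  x_1 + s3 = 13
  x_1, x_2, s1, s2, s3 ≥ 0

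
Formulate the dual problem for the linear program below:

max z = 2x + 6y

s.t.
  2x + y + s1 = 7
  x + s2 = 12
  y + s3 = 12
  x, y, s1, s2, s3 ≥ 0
Minimize: z = 7y1 + 12y2 + 12y3

Subject to:
  C1: -2y1 - y2 ≤ -2
  C2: -y1 - y3 ≤ -6
  y1, y2, y3 ≥ 0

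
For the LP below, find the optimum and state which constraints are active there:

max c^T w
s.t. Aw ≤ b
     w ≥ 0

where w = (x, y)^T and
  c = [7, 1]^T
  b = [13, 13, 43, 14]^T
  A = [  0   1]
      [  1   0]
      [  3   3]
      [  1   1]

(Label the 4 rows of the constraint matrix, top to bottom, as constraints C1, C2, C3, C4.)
Optimal: x = 13, y = 1
Slack at optimum:
  C1: slack = 12
  C2: slack = 0 (binding)
  C3: slack = 1
  C4: slack = 0 (binding)
  x ≥ 0: x = 13
  y ≥ 0: y = 1
Binding constraints: C2, C4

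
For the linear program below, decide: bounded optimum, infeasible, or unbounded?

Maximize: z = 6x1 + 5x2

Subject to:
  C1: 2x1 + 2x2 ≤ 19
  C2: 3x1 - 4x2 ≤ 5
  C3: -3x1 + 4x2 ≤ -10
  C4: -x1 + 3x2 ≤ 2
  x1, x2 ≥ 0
C2 requires 3x1 - 4x2 ≤ 5, while C3 (-3x1 + 4x2 ≤ -10) is equivalent to 3x1 - 4x2 ≥ 10. Together they would need 10 ≤ 3x1 - 4x2 ≤ 5, which is impossible since 10 > 5. No point satisfies all constraints.

Infeasible: no point satisfies all constraints simultaneously.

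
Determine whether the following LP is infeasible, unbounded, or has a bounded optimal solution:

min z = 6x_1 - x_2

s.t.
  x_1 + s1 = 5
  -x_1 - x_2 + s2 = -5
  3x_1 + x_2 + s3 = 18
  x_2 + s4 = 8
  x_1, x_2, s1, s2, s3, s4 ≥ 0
The point (0, 8) satisfies every constraint, so the LP is feasible; the constraints give x_1 ≤ 5 and x_2 ≤ 8, which with x_1, x_2 ≥ 0 keep the feasible region inside a bounded box. A feasible, bounded LP attains a finite optimum at a vertex.

Evaluating z = 6x_1 - x_2 at each vertex:
  (5, 0): z = 30
  (5, 3): z = 27
  (3.333, 8): z = 12
  (0, 8): z = -8
  (0, 5): z = -5

Bounded optimum: z* = -8 at (0, 8).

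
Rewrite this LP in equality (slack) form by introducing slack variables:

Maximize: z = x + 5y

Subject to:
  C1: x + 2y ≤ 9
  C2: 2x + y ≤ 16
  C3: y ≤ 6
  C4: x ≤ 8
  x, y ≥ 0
max z = x + 5y

s.t.
  x + 2y + s1 = 9
  2x + y + s2 = 16
  y + s3 = 6
  x + s4 = 8
  x, y, s1, s2, s3, s4 ≥ 0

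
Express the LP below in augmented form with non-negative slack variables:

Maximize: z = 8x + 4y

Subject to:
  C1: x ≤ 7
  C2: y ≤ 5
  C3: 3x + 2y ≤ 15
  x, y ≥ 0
max z = 8x + 4y

s.t.
  x + s1 = 7
  y + s2 = 5
  3x + 2y + s3 = 15
  x, y, s1, s2, s3 ≥ 0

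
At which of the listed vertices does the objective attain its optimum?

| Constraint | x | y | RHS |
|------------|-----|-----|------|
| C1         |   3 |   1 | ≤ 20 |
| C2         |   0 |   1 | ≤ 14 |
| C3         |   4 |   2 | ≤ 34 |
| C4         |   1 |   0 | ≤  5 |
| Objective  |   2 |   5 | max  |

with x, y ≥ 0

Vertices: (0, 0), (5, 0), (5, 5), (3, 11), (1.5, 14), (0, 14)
Evaluating z = 2x + 5y at each vertex:
  (0, 0): z = 0
  (5, 0): z = 10
  (5, 5): z = 35
  (3, 11): z = 61
  (1.5, 14): z = 73
  (0, 14): z = 70

The largest value is z = 73, attained at (1.5, 14).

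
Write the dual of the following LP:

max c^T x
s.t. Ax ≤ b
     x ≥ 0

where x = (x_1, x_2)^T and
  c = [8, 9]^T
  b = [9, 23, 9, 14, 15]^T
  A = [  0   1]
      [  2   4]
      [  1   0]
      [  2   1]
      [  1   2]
Minimize: z = 9y1 + 23y2 + 9y3 + 14y4 + 15y5

Subject to:
  C1: -2y2 - y3 - 2y4 - y5 ≤ -8
  C2: -y1 - 4y2 - y4 - 2y5 ≤ -9
  y1, y2, y3, y4, y5 ≥ 0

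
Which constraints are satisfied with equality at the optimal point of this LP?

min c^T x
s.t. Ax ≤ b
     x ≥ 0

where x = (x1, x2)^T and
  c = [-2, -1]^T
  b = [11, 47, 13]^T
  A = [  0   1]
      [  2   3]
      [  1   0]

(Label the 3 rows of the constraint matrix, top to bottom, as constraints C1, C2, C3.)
Optimal: x1 = 13, x2 = 7
Slack at optimum:
  C1: slack = 4
  C2: slack = 0 (binding)
  C3: slack = 0 (binding)
  x1 ≥ 0: x1 = 13
  x2 ≥ 0: x2 = 7
Binding constraints: C2, C3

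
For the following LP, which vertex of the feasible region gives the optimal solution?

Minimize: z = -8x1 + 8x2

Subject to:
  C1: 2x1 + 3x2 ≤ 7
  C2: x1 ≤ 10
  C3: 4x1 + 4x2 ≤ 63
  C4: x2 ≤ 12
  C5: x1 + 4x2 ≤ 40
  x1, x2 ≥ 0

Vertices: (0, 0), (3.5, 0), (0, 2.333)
Evaluating z = -8x1 + 8x2 at each vertex:
  (0, 0): z = 0
  (3.5, 0): z = -28
  (0, 2.333): z = 18.67

The smallest value is z = -28, attained at (3.5, 0).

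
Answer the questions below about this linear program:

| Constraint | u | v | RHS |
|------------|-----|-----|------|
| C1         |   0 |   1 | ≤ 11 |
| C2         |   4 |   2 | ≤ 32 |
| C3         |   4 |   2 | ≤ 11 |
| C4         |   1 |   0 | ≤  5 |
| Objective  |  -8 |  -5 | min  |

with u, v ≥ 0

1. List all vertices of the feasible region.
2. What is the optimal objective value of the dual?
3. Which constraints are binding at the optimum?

1. (0, 0), (2.75, 0), (0, 5.5)
2. -27.5 (by strong duality, equal to the primal optimum)
3. C3, u ≥ 0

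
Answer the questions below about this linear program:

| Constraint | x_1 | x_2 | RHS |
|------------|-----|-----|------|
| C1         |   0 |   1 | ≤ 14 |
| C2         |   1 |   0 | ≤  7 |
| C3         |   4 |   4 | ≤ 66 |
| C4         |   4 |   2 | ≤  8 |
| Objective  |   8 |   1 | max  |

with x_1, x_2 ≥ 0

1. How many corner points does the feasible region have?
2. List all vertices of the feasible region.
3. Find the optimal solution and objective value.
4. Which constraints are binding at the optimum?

1. 3
2. (0, 0), (2, 0), (0, 4)
3. x_1 = 2, x_2 = 0, z = 16
4. C4, x_2 ≥ 0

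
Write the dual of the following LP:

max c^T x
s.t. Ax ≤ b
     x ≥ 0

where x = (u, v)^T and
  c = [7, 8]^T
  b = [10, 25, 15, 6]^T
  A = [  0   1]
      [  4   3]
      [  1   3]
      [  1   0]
Minimize: z = 10y1 + 25y2 + 15y3 + 6y4

Subject to:
  C1: -4y2 - y3 - y4 ≤ -7
  C2: -y1 - 3y2 - 3y3 ≤ -8
  y1, y2, y3, y4 ≥ 0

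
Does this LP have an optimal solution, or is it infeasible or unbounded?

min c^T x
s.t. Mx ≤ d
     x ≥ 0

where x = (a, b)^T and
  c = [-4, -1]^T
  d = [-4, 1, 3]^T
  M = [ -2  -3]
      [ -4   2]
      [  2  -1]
Feasible point: (1, 1) satisfies every constraint, so the LP is feasible.
Direction d = (1, 2): for each constraint row a, a·d ≤ 0 —
  (-2)(1) + (-3)(2) = -8 ≤ 0
  (-4)(1) + (2)(2) = 0 ≤ 0
  (2)(1) + (-1)(2) = 0 ≤ 0
and d ≥ 0, so (1, 1) + t·d stays feasible for every t ≥ 0. Along this ray z = -4a - b changes by -6 per unit t, so z → −∞.

The LP is unbounded; z can be made arbitrarily small.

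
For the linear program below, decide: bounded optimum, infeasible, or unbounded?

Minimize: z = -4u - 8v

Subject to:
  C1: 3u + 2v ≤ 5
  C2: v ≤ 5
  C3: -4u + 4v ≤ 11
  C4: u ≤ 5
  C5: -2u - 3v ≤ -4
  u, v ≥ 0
The point (0, 2.5) satisfies every constraint, so the LP is feasible; the constraints give u ≤ 5 and v ≤ 5, which with u, v ≥ 0 keep the feasible region inside a bounded box. A feasible, bounded LP attains a finite optimum at a vertex.

Bounded optimum: z* = -20 at (0, 2.5).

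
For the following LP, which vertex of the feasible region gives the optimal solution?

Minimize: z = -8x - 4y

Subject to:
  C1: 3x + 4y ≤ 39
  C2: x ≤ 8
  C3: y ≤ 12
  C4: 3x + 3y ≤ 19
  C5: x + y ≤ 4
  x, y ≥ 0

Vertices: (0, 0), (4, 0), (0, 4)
(4, 0) with z = -32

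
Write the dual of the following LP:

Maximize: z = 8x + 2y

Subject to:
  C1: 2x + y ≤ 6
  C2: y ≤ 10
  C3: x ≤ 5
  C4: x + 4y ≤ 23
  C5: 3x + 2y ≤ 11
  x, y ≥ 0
Minimize: z = 6y1 + 10y2 + 5y3 + 23y4 + 11y5

Subject to:
  C1: -2y1 - y3 - y4 - 3y5 ≤ -8
  C2: -y1 - y2 - 4y4 - 2y5 ≤ -2
  y1, y2, y3, y4, y5 ≥ 0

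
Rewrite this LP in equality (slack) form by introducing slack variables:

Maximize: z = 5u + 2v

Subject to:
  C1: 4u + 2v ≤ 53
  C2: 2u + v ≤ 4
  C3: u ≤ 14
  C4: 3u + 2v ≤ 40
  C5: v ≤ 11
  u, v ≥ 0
max z = 5u + 2v

s.t.
  4u + 2v + s1 = 53
  2u + v + s2 = 4
  u + s3 = 14
  3u + 2v + s4 = 40
  v + s5 = 11
  u, v, s1, s2, s3, s4, s5 ≥ 0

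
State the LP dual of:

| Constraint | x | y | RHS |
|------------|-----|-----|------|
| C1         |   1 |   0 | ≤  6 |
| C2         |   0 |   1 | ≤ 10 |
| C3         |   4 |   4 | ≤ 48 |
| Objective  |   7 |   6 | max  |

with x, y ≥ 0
Minimize: z = 6y1 + 10y2 + 48y3

Subject to:
  C1: -y1 - 4y3 ≤ -7
  C2: -y2 - 4y3 ≤ -6
  y1, y2, y3 ≥ 0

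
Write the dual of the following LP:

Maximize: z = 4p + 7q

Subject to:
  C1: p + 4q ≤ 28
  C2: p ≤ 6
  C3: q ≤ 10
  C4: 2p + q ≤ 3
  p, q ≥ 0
Minimize: z = 28y1 + 6y2 + 10y3 + 3y4

Subject to:
  C1: -y1 - y2 - 2y4 ≤ -4
  C2: -4y1 - y3 - y4 ≤ -7
  y1, y2, y3, y4 ≥ 0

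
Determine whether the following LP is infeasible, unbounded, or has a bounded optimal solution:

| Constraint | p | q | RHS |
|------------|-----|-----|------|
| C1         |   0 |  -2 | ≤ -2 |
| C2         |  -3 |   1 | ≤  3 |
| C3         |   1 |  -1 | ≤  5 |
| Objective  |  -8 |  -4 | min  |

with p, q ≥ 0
Feasible point: (0, 1) satisfies every constraint, so the LP is feasible.
Direction d = (1, 1): for each constraint row a, a·d ≤ 0 —
  (0)(1) + (-2)(1) = -2 ≤ 0
  (-3)(1) + (1)(1) = -2 ≤ 0
  (1)(1) + (-1)(1) = 0 ≤ 0
and d ≥ 0, so (0, 1) + t·d stays feasible for every t ≥ 0. Along this ray z = -8p - 4q changes by -12 per unit t, so z → −∞.

Unbounded: there is a feasible ray along which z → −∞.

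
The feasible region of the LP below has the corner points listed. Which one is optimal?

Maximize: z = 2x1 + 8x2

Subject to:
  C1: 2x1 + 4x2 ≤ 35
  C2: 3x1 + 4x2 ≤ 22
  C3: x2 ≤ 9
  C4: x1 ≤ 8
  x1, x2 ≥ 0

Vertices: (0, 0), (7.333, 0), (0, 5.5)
(0, 5.5) with z = 44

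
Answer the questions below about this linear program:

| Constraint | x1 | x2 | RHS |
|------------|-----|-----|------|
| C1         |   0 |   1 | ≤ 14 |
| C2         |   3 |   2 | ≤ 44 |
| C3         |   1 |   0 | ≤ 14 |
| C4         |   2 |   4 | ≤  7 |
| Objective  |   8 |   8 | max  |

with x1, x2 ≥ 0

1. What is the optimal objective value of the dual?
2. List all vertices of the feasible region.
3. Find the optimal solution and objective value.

1. 28 (by strong duality, equal to the primal optimum)
2. (0, 0), (3.5, 0), (0, 1.75)
3. x1 = 3.5, x2 = 0, z = 28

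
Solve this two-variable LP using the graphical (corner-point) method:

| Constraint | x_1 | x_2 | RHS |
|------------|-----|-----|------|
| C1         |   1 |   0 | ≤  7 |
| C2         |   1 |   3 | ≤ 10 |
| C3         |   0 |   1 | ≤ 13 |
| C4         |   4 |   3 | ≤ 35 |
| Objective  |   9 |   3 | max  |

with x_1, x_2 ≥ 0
x_1 = 7, x_2 = 1, z = 66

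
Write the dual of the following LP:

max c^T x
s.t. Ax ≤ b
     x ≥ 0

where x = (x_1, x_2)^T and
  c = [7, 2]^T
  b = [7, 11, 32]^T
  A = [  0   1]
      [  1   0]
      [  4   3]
Minimize: z = 7y1 + 11y2 + 32y3

Subject to:
  C1: -y2 - 4y3 ≤ -7
  C2: -y1 - 3y3 ≤ -2
  y1, y2, y3 ≥ 0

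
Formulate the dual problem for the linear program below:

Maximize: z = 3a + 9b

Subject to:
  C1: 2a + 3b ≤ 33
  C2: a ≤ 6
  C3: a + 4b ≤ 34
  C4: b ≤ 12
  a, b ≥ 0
Minimize: z = 33y1 + 6y2 + 34y3 + 12y4

Subject to:
  C1: -2y1 - y2 - y3 ≤ -3
  C2: -3y1 - 4y3 - y4 ≤ -9
  y1, y2, y3, y4 ≥ 0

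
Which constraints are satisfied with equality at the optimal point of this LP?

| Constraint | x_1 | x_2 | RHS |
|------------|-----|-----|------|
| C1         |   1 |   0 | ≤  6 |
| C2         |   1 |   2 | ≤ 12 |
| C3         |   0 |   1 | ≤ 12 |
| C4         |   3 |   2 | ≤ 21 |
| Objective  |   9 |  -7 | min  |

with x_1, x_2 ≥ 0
Optimal: x_1 = 0, x_2 = 6
Slack at optimum:
  C1: slack = 6
  C2: slack = 0 (binding)
  C3: slack = 6
  C4: slack = 9
  x_1 ≥ 0: x_1 = 0 (binding)
  x_2 ≥ 0: x_2 = 6
Binding constraints: C2, x_1 ≥ 0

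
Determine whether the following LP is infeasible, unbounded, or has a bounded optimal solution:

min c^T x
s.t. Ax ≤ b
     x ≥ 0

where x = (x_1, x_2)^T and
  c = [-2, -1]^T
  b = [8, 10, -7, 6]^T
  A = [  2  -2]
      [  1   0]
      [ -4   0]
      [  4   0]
One constraint requires 4x_1 ≤ 6, while the constraint -4x_1 ≤ -7 is equivalent to 4x_1 ≥ 7. Together they would need 7 ≤ 4x_1 ≤ 6, which is impossible since 7 > 6. No point satisfies all constraints.

The feasible region is empty; the LP is infeasible.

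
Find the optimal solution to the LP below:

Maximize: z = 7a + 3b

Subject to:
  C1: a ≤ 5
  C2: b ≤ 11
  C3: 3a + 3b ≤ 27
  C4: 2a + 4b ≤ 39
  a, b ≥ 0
a = 5, b = 4, z = 47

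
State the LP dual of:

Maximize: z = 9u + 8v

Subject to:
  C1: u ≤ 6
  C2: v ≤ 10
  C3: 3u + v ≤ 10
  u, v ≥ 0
Minimize: z = 6y1 + 10y2 + 10y3

Subject to:
  C1: -y1 - 3y3 ≤ -9
  C2: -y2 - y3 ≤ -8
  y1, y2, y3 ≥ 0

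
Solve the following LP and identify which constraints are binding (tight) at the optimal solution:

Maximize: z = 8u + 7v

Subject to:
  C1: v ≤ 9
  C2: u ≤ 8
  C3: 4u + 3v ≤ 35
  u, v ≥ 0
Optimal: u = 2, v = 9
Slack at optimum:
  C1: slack = 0 (binding)
  C2: slack = 6
  C3: slack = 0 (binding)
  u ≥ 0: u = 2
  v ≥ 0: v = 9
Binding constraints: C1, C3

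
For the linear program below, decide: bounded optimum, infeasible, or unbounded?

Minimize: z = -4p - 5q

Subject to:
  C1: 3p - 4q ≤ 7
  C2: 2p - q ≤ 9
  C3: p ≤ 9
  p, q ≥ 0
Feasible point: (0, 0) satisfies every constraint, so the LP is feasible.
Direction d = (0, 1): for each constraint row a, a·d ≤ 0 —
  (3)(0) + (-4)(1) = -4 ≤ 0
  (2)(0) + (-1)(1) = -1 ≤ 0
  (1)(0) + (0)(1) = 0 ≤ 0
and d ≥ 0, so (0, 0) + t·d stays feasible for every t ≥ 0. Along this ray z = -4p - 5q changes by -5 per unit t, so z → −∞.

Unbounded: there is a feasible ray along which z → −∞.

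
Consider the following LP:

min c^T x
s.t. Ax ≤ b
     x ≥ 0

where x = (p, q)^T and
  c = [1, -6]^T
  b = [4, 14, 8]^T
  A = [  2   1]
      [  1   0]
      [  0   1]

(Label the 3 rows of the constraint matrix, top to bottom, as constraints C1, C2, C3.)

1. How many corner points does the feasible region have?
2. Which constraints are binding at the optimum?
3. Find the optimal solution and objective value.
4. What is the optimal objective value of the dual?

1. 3
2. C1, p ≥ 0
3. p = 0, q = 4, z = -24
4. -24 (by strong duality, equal to the primal optimum)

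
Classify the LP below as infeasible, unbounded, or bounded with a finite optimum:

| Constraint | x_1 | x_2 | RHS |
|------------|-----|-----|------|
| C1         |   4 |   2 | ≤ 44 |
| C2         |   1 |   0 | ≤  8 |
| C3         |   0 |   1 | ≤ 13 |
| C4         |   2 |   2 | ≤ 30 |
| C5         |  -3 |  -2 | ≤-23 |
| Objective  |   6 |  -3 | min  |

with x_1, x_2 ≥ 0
The point (0, 13) satisfies every constraint, so the LP is feasible; the constraints give x_1 ≤ 8 and x_2 ≤ 13, which with x_1, x_2 ≥ 0 keep the feasible region inside a bounded box. A feasible, bounded LP attains a finite optimum at a vertex.

Feasible with finite optimum z* = -39 at (0, 13).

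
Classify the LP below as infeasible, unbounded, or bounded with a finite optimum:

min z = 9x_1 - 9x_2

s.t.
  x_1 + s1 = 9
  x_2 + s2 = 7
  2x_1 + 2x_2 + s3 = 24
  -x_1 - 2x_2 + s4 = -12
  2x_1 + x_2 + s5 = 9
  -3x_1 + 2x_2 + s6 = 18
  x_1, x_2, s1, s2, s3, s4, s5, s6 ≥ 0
The point (0, 7) satisfies every constraint, so the LP is feasible; the constraints give x_1 ≤ 9 and x_2 ≤ 7, which with x_1, x_2 ≥ 0 keep the feasible region inside a bounded box. A feasible, bounded LP attains a finite optimum at a vertex.

Evaluating z = 9x_1 - 9x_2 at each vertex:
  (0, 6): z = -54
  (2, 5): z = -27
  (1, 7): z = -54
  (0, 7): z = -63

Feasible with finite optimum z* = -63 at (0, 7).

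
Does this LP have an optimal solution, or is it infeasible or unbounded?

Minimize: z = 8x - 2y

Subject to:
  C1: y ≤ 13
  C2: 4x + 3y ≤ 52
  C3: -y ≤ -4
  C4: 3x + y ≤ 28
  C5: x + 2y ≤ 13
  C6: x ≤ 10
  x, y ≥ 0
The point (0, 6.5) satisfies every constraint, so the LP is feasible; the constraints give x ≤ 10 and y ≤ 13, which with x, y ≥ 0 keep the feasible region inside a bounded box. A feasible, bounded LP attains a finite optimum at a vertex.

Bounded optimum: z* = -13 at (0, 6.5).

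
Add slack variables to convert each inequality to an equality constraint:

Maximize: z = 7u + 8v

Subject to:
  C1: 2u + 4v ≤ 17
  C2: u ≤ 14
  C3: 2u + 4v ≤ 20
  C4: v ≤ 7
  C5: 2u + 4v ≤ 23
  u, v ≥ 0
max z = 7u + 8v

s.t.
  2u + 4v + s1 = 17
  u + s2 = 14
  2u + 4v + s3 = 20
  v + s4 = 7
  2u + 4v + s5 = 23
  u, v, s1, s2, s3, s4, s5 ≥ 0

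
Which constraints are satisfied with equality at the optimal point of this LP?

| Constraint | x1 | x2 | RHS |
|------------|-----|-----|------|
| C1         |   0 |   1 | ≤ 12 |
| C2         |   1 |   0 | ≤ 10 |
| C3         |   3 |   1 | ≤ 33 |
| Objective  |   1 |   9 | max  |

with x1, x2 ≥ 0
Optimal: x1 = 7, x2 = 12
Binding: C1, C3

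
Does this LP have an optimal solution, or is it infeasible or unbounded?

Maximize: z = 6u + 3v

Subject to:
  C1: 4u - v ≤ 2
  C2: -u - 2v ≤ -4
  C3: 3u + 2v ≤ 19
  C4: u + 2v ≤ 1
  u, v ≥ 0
C4 requires u + 2v ≤ 1, while C2 (-u - 2v ≤ -4) is equivalent to u + 2v ≥ 4. Together they would need 4 ≤ u + 2v ≤ 1, which is impossible since 4 > 1. No point satisfies all constraints.

The feasible region is empty; the LP is infeasible.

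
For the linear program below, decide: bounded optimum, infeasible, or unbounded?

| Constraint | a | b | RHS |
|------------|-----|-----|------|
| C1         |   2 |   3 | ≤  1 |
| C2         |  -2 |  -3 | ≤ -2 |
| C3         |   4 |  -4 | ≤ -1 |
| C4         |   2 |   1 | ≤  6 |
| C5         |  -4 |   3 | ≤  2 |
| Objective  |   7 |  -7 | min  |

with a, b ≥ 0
C1 requires 2a + 3b ≤ 1, while C2 (-2a - 3b ≤ -2) is equivalent to 2a + 3b ≥ 2. Together they would need 2 ≤ 2a + 3b ≤ 1, which is impossible since 2 > 1. No point satisfies all constraints.

The feasible region is empty; the LP is infeasible.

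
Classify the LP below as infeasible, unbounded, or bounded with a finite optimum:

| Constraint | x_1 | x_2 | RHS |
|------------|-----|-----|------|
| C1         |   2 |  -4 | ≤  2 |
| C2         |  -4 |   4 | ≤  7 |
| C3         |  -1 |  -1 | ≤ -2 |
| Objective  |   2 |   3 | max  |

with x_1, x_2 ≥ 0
Feasible point: (1, 1) satisfies every constraint, so the LP is feasible.
Direction d = (1, 1): for each constraint row a, a·d ≤ 0 —
  (2)(1) + (-4)(1) = -2 ≤ 0
  (-4)(1) + (4)(1) = 0 ≤ 0
  (-1)(1) + (-1)(1) = -2 ≤ 0
and d ≥ 0, so (1, 1) + t·d stays feasible for every t ≥ 0. Along this ray z = 2x_1 + 3x_2 changes by 5 per unit t, so z → +∞.

Unbounded: there is a feasible ray along which z → +∞.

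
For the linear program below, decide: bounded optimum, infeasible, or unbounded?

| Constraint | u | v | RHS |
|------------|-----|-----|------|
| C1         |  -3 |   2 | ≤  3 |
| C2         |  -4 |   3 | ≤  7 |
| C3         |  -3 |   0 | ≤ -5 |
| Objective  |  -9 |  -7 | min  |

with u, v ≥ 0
Feasible point: (2, 0) satisfies every constraint, so the LP is feasible.
Direction d = (1, 0): for each constraint row a, a·d ≤ 0 —
  (-3)(1) + (2)(0) = -3 ≤ 0
  (-4)(1) + (3)(0) = -4 ≤ 0
  (-3)(1) + (0)(0) = -3 ≤ 0
and d ≥ 0, so (2, 0) + t·d stays feasible for every t ≥ 0. Along this ray z = -9u - 7v changes by -9 per unit t, so z → −∞.

Unbounded — the objective can decrease without bound over the feasible region.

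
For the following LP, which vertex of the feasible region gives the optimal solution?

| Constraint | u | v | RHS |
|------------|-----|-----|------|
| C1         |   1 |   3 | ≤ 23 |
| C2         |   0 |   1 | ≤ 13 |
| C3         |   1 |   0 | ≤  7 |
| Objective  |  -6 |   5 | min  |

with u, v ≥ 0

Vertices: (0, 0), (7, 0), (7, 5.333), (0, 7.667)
Evaluating z = -6u + 5v at each vertex:
  (0, 0): z = 0
  (7, 0): z = -42
  (7, 5.333): z = -15.33
  (0, 7.667): z = 38.33

The smallest value is z = -42, attained at (7, 0).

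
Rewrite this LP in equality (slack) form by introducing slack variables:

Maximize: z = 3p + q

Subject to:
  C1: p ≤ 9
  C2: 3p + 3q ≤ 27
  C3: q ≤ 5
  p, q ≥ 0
max z = 3p + q

s.t.
  p + s1 = 9
  3p + 3q + s2 = 27
  q + s3 = 5
  p, q, s1, s2, s3 ≥ 0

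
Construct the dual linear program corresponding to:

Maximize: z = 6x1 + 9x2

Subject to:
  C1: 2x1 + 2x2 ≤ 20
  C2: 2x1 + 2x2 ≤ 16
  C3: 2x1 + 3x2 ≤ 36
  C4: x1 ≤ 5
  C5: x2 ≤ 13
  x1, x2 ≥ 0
Minimize: z = 20y1 + 16y2 + 36y3 + 5y4 + 13y5

Subject to:
  C1: -2y1 - 2y2 - 2y3 - y4 ≤ -6
  C2: -2y1 - 2y2 - 3y3 - y5 ≤ -9
  y1, y2, y3, y4, y5 ≥ 0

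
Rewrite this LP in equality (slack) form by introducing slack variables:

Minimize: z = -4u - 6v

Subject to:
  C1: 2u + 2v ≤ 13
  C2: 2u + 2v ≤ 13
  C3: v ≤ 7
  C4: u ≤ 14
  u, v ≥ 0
min z = -4u - 6v

s.t.
  2u + 2v + s1 = 13
  2u + 2v + s2 = 13
  v + s3 = 7
  u + s4 = 14
  u, v, s1, s2, s3, s4 ≥ 0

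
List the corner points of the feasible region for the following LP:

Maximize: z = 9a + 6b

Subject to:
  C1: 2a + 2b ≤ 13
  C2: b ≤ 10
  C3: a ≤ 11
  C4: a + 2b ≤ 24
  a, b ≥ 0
Each vertex is the intersection of two constraint boundaries that also satisfies all remaining constraints:
  a = 0 and b = 0 → (0, 0)
  2a + 2b = 13 and b = 0 → (6.5, 0)
  2a + 2b = 13 and a = 0 → (0, 6.5)

Vertices: (0, 0), (6.5, 0), (0, 6.5)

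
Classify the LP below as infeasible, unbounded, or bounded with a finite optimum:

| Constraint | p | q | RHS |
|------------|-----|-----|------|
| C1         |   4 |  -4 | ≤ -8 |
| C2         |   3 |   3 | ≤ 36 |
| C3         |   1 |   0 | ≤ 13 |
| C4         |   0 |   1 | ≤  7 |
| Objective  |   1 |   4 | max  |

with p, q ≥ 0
The point (5, 7) satisfies every constraint, so the LP is feasible; the constraints give p ≤ 13 and q ≤ 7, which with p, q ≥ 0 keep the feasible region inside a bounded box. A feasible, bounded LP attains a finite optimum at a vertex.

Feasible with finite optimum z* = 33 at (5, 7).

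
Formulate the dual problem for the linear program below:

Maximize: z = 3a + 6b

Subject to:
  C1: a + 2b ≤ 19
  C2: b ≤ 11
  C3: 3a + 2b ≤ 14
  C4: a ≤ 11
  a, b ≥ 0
Minimize: z = 19y1 + 11y2 + 14y3 + 11y4

Subject to:
  C1: -y1 - 3y3 - y4 ≤ -3
  C2: -2y1 - y2 - 2y3 ≤ -6
  y1, y2, y3, y4 ≥ 0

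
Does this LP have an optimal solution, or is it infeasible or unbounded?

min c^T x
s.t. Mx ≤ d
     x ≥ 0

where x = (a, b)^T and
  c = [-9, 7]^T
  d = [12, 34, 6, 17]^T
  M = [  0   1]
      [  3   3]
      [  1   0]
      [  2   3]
The point (6, 0) satisfies every constraint, so the LP is feasible; the constraints give a ≤ 6 and b ≤ 12, which with a, b ≥ 0 keep the feasible region inside a bounded box. A feasible, bounded LP attains a finite optimum at a vertex.

Evaluating z = -9a + 7b at each vertex:
  (0, 0): z = 0
  (6, 0): z = -54
  (6, 1.667): z = -42.33
  (0, 5.667): z = 39.67

Feasible with finite optimum z* = -54 at (6, 0).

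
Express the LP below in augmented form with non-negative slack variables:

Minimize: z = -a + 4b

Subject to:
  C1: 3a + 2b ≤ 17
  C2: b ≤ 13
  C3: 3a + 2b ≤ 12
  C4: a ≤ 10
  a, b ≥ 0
min z = -a + 4b

s.t.
  3a + 2b + s1 = 17
  b + s2 = 13
  3a + 2b + s3 = 12
  a + s4 = 10
  a, b, s1, s2, s3, s4 ≥ 0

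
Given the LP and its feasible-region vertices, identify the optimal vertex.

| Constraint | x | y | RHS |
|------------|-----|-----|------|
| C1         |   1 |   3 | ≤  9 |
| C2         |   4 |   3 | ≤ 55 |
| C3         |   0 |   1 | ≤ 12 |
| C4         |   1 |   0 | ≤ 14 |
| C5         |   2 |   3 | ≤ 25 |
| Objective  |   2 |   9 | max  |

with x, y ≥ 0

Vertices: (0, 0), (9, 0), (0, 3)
Evaluating z = 2x + 9y at each vertex:
  (0, 0): z = 0
  (9, 0): z = 18
  (0, 3): z = 27

The largest value is z = 27, attained at (0, 3).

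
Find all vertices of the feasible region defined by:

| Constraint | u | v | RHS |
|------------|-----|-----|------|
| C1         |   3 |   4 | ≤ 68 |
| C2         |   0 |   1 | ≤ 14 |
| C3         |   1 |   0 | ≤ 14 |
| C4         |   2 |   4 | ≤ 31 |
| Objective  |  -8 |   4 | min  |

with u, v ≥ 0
Each vertex is the intersection of two constraint boundaries that also satisfies all remaining constraints:
  u = 0 and v = 0 → (0, 0)
  u = 14 and v = 0 → (14, 0)
  u = 14 and 2u + 4v = 31 → (14, 0.75)
  2u + 4v = 31 and u = 0 → (0, 7.75)

Vertices: (0, 0), (14, 0), (14, 0.75), (0, 7.75)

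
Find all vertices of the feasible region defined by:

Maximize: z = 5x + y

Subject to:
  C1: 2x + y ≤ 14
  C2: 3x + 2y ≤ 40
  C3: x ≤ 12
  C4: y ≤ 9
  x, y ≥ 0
Each vertex is the intersection of two constraint boundaries that also satisfies all remaining constraints:
  x = 0 and y = 0 → (0, 0)
  2x + y = 14 and y = 0 → (7, 0)
  2x + y = 14 and y = 9 → (2.5, 9)
  y = 9 and x = 0 → (0, 9)

Vertices: (0, 0), (7, 0), (2.5, 9), (0, 9)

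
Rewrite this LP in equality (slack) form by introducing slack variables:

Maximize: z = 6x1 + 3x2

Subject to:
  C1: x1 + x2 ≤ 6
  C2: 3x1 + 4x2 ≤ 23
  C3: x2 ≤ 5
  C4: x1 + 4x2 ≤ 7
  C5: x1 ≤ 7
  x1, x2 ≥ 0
max z = 6x1 + 3x2

s.t.
  x1 + x2 + s1 = 6
  3x1 + 4x2 + s2 = 23
  x2 + s3 = 5
  x1 + 4x2 + s4 = 7
  x1 + s5 = 7
  x1, x2, s1, s2, s3, s4, s5 ≥ 0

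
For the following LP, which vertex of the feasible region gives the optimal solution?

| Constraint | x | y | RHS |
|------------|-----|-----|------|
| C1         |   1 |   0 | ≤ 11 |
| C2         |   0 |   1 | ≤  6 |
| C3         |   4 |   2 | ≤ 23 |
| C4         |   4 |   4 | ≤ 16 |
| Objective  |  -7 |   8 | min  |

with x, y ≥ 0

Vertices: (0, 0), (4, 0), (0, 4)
(4, 0) with z = -28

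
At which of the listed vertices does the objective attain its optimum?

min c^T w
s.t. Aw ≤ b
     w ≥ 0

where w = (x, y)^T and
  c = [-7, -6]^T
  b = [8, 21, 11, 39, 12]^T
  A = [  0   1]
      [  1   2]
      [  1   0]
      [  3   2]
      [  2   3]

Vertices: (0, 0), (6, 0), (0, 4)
Evaluating z = -7x - 6y at each vertex:
  (0, 0): z = 0
  (6, 0): z = -42
  (0, 4): z = -24

The smallest value is z = -42, attained at (6, 0).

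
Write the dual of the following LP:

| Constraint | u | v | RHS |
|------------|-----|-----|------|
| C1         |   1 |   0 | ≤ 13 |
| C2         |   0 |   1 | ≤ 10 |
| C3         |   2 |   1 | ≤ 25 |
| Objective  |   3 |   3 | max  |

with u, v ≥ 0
Minimize: z = 13y1 + 10y2 + 25y3

Subject to:
  C1: -y1 - 2y3 ≤ -3
  C2: -y2 - y3 ≤ -3
  y1, y2, y3 ≥ 0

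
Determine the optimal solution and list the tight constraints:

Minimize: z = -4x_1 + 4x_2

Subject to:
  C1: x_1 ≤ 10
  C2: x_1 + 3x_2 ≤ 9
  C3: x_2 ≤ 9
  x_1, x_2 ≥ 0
Optimal: x_1 = 9, x_2 = 0
Binding: C2, x_2 ≥ 0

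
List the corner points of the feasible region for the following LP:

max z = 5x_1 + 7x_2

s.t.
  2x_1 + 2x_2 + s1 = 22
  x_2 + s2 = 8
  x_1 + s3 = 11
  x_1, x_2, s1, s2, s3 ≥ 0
Each vertex is the intersection of two constraint boundaries that also satisfies all remaining constraints:
  x_1 = 0 and x_2 = 0 → (0, 0)
  2x_1 + 2x_2 = 22 and x_1 = 11 → (11, 0)
  2x_1 + 2x_2 = 22 and x_2 = 8 → (3, 8)
  x_2 = 8 and x_1 = 0 → (0, 8)

Vertices: (0, 0), (11, 0), (3, 8), (0, 8)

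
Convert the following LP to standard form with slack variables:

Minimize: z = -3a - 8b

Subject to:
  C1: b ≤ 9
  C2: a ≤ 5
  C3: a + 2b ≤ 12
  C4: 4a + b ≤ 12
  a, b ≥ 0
min z = -3a - 8b

s.t.
  b + s1 = 9
  a + s2 = 5
  a + 2b + s3 = 12
  4a + b + s4 = 12
  a, b, s1, s2, s3, s4 ≥ 0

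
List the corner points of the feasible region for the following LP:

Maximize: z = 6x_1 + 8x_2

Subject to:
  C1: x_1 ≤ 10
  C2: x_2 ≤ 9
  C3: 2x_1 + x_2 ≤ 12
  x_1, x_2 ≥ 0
Each vertex is the intersection of two constraint boundaries that also satisfies all remaining constraints:
  x_1 = 0 and x_2 = 0 → (0, 0)
  2x_1 + x_2 = 12 and x_2 = 0 → (6, 0)
  x_2 = 9 and 2x_1 + x_2 = 12 → (1.5, 9)
  x_2 = 9 and x_1 = 0 → (0, 9)

Vertices: (0, 0), (6, 0), (1.5, 9), (0, 9)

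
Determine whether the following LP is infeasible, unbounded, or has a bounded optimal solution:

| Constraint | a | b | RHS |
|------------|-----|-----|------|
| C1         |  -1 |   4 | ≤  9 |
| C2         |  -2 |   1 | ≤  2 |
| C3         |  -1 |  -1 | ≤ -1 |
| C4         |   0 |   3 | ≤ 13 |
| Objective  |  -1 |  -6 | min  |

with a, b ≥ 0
Feasible point: (0, 1) satisfies every constraint, so the LP is feasible.
Direction d = (1, 0): for each constraint row a, a·d ≤ 0 —
  (-1)(1) + (4)(0) = -1 ≤ 0
  (-2)(1) + (1)(0) = -2 ≤ 0
  (-1)(1) + (-1)(0) = -1 ≤ 0
  (0)(1) + (3)(0) = 0 ≤ 0
and d ≥ 0, so (0, 1) + t·d stays feasible for every t ≥ 0. Along this ray z = -a - 6b changes by -1 per unit t, so z → −∞.

Unbounded — the objective can decrease without bound over the feasible region.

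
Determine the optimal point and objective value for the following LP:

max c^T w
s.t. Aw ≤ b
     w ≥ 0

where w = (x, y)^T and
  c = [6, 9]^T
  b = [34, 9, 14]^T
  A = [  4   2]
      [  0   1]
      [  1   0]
x = 4, y = 9, z = 105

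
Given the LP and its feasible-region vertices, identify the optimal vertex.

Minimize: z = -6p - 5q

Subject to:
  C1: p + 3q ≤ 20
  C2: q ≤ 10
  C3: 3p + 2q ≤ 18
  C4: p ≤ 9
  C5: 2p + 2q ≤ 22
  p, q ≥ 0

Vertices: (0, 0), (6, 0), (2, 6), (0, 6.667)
Evaluating z = -6p - 5q at each vertex:
  (0, 0): z = 0
  (6, 0): z = -36
  (2, 6): z = -42
  (0, 6.667): z = -33.33

The smallest value is z = -42, attained at (2, 6).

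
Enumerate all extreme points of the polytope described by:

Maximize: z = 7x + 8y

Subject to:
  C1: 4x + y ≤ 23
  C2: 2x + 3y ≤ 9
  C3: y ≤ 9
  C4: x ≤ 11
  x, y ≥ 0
Each vertex is the intersection of two constraint boundaries that also satisfies all remaining constraints:
  x = 0 and y = 0 → (0, 0)
  2x + 3y = 9 and y = 0 → (4.5, 0)
  2x + 3y = 9 and x = 0 → (0, 3)

Vertices: (0, 0), (4.5, 0), (0, 3)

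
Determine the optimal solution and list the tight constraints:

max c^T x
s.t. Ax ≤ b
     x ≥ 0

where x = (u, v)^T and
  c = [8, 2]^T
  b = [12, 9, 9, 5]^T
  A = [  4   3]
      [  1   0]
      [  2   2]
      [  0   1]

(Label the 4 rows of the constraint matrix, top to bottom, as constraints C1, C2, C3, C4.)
Optimal: u = 3, v = 0
Binding: C1, v ≥ 0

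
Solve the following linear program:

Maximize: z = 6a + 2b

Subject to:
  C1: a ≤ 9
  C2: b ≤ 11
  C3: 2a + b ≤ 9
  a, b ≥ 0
Each vertex is the intersection of two constraint boundaries that also satisfies all remaining constraints:
  a = 0 and b = 0 → (0, 0)
  2a + b = 9 and b = 0 → (4.5, 0)
  2a + b = 9 and a = 0 → (0, 9)

Evaluating z = 6a + 2b at each vertex:
  (0, 0): z = 0
  (4.5, 0): z = 27
  (0, 9): z = 18

The maximum is at (4.5, 0) with z = 27.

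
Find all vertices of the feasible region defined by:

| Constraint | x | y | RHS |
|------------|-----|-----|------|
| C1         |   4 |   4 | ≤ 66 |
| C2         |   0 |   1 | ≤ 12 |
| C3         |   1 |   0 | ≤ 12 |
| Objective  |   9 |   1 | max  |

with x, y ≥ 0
Each vertex is the intersection of two constraint boundaries that also satisfies all remaining constraints:
  x = 0 and y = 0 → (0, 0)
  x = 12 and y = 0 → (12, 0)
  4x + 4y = 66 and x = 12 → (12, 4.5)
  4x + 4y = 66 and y = 12 → (4.5, 12)
  y = 12 and x = 0 → (0, 12)

Vertices: (0, 0), (12, 0), (12, 4.5), (4.5, 12), (0, 12)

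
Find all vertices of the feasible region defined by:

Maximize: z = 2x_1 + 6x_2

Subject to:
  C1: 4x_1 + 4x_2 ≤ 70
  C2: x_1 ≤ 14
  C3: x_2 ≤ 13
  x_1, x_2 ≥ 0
Each vertex is the intersection of two constraint boundaries that also satisfies all remaining constraints:
  x_1 = 0 and x_2 = 0 → (0, 0)
  x_1 = 14 and x_2 = 0 → (14, 0)
  4x_1 + 4x_2 = 70 and x_1 = 14 → (14, 3.5)
  4x_1 + 4x_2 = 70 and x_2 = 13 → (4.5, 13)
  x_2 = 13 and x_1 = 0 → (0, 13)

Vertices: (0, 0), (14, 0), (14, 3.5), (4.5, 13), (0, 13)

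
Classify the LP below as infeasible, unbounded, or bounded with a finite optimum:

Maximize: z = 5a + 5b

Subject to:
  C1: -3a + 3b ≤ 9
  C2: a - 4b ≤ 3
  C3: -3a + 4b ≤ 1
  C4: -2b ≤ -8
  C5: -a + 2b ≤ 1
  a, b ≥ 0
Feasible point: (7, 4) satisfies every constraint, so the LP is feasible.
Direction d = (4, 1): for each constraint row a, a·d ≤ 0 —
  (-3)(4) + (3)(1) = -9 ≤ 0
  (1)(4) + (-4)(1) = 0 ≤ 0
  (-3)(4) + (4)(1) = -8 ≤ 0
  (0)(4) + (-2)(1) = -2 ≤ 0
  (-1)(4) + (2)(1) = -2 ≤ 0
and d ≥ 0, so (7, 4) + t·d stays feasible for every t ≥ 0. Along this ray z = 5a + 5b changes by 25 per unit t, so z → +∞.

Unbounded — the objective can increase without bound over the feasible region.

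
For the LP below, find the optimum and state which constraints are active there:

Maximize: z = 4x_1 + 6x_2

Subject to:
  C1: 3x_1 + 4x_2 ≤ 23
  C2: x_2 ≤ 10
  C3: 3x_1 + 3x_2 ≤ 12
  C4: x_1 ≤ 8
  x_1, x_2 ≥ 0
Optimal: x_1 = 0, x_2 = 4
Binding: C3, x_1 ≥ 0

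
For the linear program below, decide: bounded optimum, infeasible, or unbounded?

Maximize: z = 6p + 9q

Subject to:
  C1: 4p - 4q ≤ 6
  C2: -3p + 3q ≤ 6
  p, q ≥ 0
Feasible point: (0, 0) satisfies every constraint, so the LP is feasible.
Direction d = (1, 1): for each constraint row a, a·d ≤ 0 —
  (4)(1) + (-4)(1) = 0 ≤ 0
  (-3)(1) + (3)(1) = 0 ≤ 0
and d ≥ 0, so (0, 0) + t·d stays feasible for every t ≥ 0. Along this ray z = 6p + 9q changes by 15 per unit t, so z → +∞.

Unbounded: there is a feasible ray along which z → +∞.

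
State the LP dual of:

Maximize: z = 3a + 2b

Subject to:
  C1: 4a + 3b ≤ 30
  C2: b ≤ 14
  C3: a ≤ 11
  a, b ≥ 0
Minimize: z = 30y1 + 14y2 + 11y3

Subject to:
  C1: -4y1 - y3 ≤ -3
  C2: -3y1 - y2 ≤ -2
  y1, y2, y3 ≥ 0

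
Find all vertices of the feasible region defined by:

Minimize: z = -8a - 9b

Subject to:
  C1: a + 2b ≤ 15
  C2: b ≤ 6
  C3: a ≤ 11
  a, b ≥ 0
Each vertex is the intersection of two constraint boundaries that also satisfies all remaining constraints:
  a = 0 and b = 0 → (0, 0)
  a = 11 and b = 0 → (11, 0)
  a + 2b = 15 and a = 11 → (11, 2)
  a + 2b = 15 and b = 6 → (3, 6)
  b = 6 and a = 0 → (0, 6)

Vertices: (0, 0), (11, 0), (11, 2), (3, 6), (0, 6)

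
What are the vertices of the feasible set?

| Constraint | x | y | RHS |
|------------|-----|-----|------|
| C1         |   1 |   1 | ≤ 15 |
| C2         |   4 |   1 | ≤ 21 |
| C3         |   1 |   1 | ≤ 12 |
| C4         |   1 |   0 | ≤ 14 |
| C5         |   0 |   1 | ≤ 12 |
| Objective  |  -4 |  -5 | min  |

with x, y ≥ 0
Each vertex is the intersection of two constraint boundaries that also satisfies all remaining constraints:
  x = 0 and y = 0 → (0, 0)
  4x + y = 21 and y = 0 → (5.25, 0)
  4x + y = 21 and x + y = 12 → (3, 9)
  x + y = 12 and y = 12 → (0, 12)

Vertices: (0, 0), (5.25, 0), (3, 9), (0, 12)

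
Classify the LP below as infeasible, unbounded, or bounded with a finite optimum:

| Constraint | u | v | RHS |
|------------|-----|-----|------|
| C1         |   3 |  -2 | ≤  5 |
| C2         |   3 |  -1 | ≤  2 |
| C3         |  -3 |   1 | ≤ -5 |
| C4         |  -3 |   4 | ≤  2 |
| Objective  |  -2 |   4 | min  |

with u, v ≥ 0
C2 requires 3u - v ≤ 2, while C3 (-3u + v ≤ -5) is equivalent to 3u - v ≥ 5. Together they would need 5 ≤ 3u - v ≤ 2, which is impossible since 5 > 2. No point satisfies all constraints.

Infeasible — the constraint set is empty.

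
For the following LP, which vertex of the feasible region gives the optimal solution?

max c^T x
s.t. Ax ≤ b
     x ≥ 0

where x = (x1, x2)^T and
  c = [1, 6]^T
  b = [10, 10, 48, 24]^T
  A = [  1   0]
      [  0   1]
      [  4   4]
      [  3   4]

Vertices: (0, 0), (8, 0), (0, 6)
(0, 6) with z = 36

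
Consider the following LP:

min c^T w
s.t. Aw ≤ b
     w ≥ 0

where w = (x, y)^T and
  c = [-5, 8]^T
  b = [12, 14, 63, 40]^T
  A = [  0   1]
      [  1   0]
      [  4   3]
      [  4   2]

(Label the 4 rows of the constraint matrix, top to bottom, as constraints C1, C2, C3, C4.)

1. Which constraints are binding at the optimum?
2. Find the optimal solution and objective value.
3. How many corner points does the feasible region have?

1. C4, y ≥ 0
2. x = 10, y = 0, z = -50
3. 4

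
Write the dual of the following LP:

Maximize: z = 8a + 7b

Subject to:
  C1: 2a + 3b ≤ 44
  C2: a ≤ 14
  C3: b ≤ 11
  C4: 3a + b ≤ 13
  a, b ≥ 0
Minimize: z = 44y1 + 14y2 + 11y3 + 13y4

Subject to:
  C1: -2y1 - y2 - 3y4 ≤ -8
  C2: -3y1 - y3 - y4 ≤ -7
  y1, y2, y3, y4 ≥ 0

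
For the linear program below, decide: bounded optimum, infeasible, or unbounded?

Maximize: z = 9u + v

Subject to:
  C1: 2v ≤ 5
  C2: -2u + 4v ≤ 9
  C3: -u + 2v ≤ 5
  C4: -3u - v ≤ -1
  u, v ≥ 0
Feasible point: (0, 1) satisfies every constraint, so the LP is feasible.
Direction d = (1, 0): for each constraint row a, a·d ≤ 0 —
  (0)(1) + (2)(0) = 0 ≤ 0
  (-2)(1) + (4)(0) = -2 ≤ 0
  (-1)(1) + (2)(0) = -1 ≤ 0
  (-3)(1) + (-1)(0) = -3 ≤ 0
and d ≥ 0, so (0, 1) + t·d stays feasible for every t ≥ 0. Along this ray z = 9u + v changes by 9 per unit t, so z → +∞.

Unbounded: there is a feasible ray along which z → +∞.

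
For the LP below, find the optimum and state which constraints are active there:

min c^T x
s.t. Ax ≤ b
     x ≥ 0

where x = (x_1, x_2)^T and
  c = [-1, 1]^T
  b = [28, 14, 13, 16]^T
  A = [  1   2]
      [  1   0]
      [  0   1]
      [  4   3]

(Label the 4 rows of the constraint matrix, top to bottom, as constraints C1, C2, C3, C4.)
Optimal: x_1 = 4, x_2 = 0
Binding: C4, x_2 ≥ 0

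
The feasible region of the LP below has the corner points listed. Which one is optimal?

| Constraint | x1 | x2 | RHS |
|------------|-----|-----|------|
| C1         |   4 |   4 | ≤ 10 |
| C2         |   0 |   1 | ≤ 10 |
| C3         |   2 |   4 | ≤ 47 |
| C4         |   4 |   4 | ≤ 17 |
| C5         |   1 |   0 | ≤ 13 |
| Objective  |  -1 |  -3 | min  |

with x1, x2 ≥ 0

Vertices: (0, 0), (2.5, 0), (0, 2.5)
(0, 2.5) with z = -7.5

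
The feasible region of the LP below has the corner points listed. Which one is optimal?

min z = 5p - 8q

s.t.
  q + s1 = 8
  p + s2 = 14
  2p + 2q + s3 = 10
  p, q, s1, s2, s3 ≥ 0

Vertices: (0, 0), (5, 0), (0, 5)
Evaluating z = 5p - 8q at each vertex:
  (0, 0): z = 0
  (5, 0): z = 25
  (0, 5): z = -40

The smallest value is z = -40, attained at (0, 5).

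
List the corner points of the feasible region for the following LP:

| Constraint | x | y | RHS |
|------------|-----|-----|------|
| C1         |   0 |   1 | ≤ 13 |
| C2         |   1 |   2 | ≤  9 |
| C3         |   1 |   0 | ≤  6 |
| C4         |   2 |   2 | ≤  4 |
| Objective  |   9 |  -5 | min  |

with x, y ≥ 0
Each vertex is the intersection of two constraint boundaries that also satisfies all remaining constraints:
  x = 0 and y = 0 → (0, 0)
  2x + 2y = 4 and y = 0 → (2, 0)
  2x + 2y = 4 and x = 0 → (0, 2)

Vertices: (0, 0), (2, 0), (0, 2)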